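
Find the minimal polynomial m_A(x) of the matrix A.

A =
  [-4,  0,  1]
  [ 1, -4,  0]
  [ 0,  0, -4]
x^3 + 12*x^2 + 48*x + 64

The characteristic polynomial is χ_A(x) = (x + 4)^3, so the eigenvalues are known. The minimal polynomial is
  m_A(x) = Π_λ (x − λ)^{k_λ}
where k_λ is the size of the *largest* Jordan block for λ (equivalently, the smallest k with (A − λI)^k v = 0 for every generalised eigenvector v of λ).

  λ = -4: largest Jordan block has size 3, contributing (x + 4)^3

So m_A(x) = (x + 4)^3 = x^3 + 12*x^2 + 48*x + 64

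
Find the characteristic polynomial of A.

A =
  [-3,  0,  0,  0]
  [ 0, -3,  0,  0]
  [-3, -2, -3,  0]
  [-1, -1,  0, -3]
x^4 + 12*x^3 + 54*x^2 + 108*x + 81

Expanding det(x·I − A) (e.g. by cofactor expansion or by noting that A is similar to its Jordan form J, which has the same characteristic polynomial as A) gives
  χ_A(x) = x^4 + 12*x^3 + 54*x^2 + 108*x + 81
which factors as (x + 3)^4. The eigenvalues (with algebraic multiplicities) are λ = -3 with multiplicity 4.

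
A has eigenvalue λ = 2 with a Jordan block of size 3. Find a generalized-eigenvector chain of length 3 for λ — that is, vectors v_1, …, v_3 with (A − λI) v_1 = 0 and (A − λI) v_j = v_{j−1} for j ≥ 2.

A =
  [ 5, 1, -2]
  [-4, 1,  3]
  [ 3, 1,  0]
A Jordan chain for λ = 2 of length 3:
v_1 = (-1, 1, -1)ᵀ
v_2 = (3, -4, 3)ᵀ
v_3 = (1, 0, 0)ᵀ

Let N = A − (2)·I. We want v_3 with N^3 v_3 = 0 but N^2 v_3 ≠ 0; then v_{j-1} := N · v_j for j = 3, …, 2.

Pick v_3 = (1, 0, 0)ᵀ.
Then v_2 = N · v_3 = (3, -4, 3)ᵀ.
Then v_1 = N · v_2 = (-1, 1, -1)ᵀ.

Sanity check: (A − (2)·I) v_1 = (0, 0, 0)ᵀ = 0. ✓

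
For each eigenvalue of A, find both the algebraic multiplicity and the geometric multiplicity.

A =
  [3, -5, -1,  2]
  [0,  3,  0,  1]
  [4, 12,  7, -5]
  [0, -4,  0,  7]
λ = 5: alg = 4, geom = 2

Step 1 — factor the characteristic polynomial to read off the algebraic multiplicities:
  χ_A(x) = (x - 5)^4

Step 2 — compute geometric multiplicities via the rank-nullity identity g(λ) = n − rank(A − λI):
  rank(A − (5)·I) = 2, so dim ker(A − (5)·I) = n − 2 = 2

Summary:
  λ = 5: algebraic multiplicity = 4, geometric multiplicity = 2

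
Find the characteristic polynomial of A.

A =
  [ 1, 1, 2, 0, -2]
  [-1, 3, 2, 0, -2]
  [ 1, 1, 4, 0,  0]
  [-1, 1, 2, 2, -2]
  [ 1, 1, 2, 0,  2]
x^5 - 12*x^4 + 56*x^3 - 128*x^2 + 144*x - 64

Expanding det(x·I − A) (e.g. by cofactor expansion or by noting that A is similar to its Jordan form J, which has the same characteristic polynomial as A) gives
  χ_A(x) = x^5 - 12*x^4 + 56*x^3 - 128*x^2 + 144*x - 64
which factors as (x - 4)*(x - 2)^4. The eigenvalues (with algebraic multiplicities) are λ = 2 with multiplicity 4, λ = 4 with multiplicity 1.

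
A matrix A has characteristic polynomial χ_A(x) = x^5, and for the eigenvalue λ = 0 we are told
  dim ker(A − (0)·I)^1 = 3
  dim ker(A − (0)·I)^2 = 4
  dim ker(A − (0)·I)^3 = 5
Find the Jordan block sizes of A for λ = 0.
Block sizes for λ = 0: [3, 1, 1]

From the dimensions of kernels of powers, the number of Jordan blocks of size at least j is d_j − d_{j−1} where d_j = dim ker(N^j) (with d_0 = 0). Computing the differences gives [3, 1, 1].
The number of blocks of size exactly k is (#blocks of size ≥ k) − (#blocks of size ≥ k + 1), so the partition is: 2 block(s) of size 1, 1 block(s) of size 3.
In nonincreasing order the block sizes are [3, 1, 1].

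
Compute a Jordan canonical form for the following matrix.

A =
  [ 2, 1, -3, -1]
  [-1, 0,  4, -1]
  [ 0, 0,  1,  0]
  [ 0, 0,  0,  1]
J_3(1) ⊕ J_1(1)

The characteristic polynomial is
  det(x·I − A) = x^4 - 4*x^3 + 6*x^2 - 4*x + 1 = (x - 1)^4

Eigenvalues and multiplicities (the geometric multiplicity of λ is n − rank(A − λI), which equals the number of Jordan blocks for λ):
  λ = 1: algebraic multiplicity = 4, geometric multiplicity = 2

Determining the block sizes for each eigenvalue:
  λ = 1: with am = 4 and gm = 2, the partition is not yet determined (e.g. several partitions of 4 into 2 parts exist). Let N = A − (1)·I. Computing rank(N^1) = 2, rank(N^2) = 1, rank(N^3) = 0; the number of blocks of size ≥ j is rank(N^{j−1}) − rank(N^j), giving [2, 1, 1]. So we have 1 block(s) of size 3, 1 block(s) of size 1 → block sizes [3, 1]

Assembling the blocks gives a Jordan form
J =
  [1, 1, 0, 0]
  [0, 1, 1, 0]
  [0, 0, 1, 0]
  [0, 0, 0, 1]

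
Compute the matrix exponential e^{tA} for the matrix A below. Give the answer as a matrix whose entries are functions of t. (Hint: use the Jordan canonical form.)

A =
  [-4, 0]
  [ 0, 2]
e^{tA} =
  [exp(-4*t), 0]
  [0, exp(2*t)]

Strategy: write A = P · J · P⁻¹ where J is a Jordan canonical form, so e^{tA} = P · e^{tJ} · P⁻¹, and e^{tJ} can be computed block-by-block.

A has Jordan form
J =
  [-4, 0]
  [ 0, 2]
(up to reordering of blocks).

Per-block formulas:
  For a 1×1 block at λ = 2: exp(t · [2]) = [e^(2t)].
  For a 1×1 block at λ = -4: exp(t · [-4]) = [e^(-4t)].

After assembling e^{tJ} and conjugating by P, we get:

e^{tA} =
  [exp(-4*t), 0]
  [0, exp(2*t)]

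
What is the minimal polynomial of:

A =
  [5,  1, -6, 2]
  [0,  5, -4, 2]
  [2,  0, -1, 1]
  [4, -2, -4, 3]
x^2 - 6*x + 9

The characteristic polynomial is χ_A(x) = (x - 3)^4, so the eigenvalues are known. The minimal polynomial is
  m_A(x) = Π_λ (x − λ)^{k_λ}
where k_λ is the size of the *largest* Jordan block for λ (equivalently, the smallest k with (A − λI)^k v = 0 for every generalised eigenvector v of λ).

  λ = 3: largest Jordan block has size 2, contributing (x − 3)^2

So m_A(x) = (x - 3)^2 = x^2 - 6*x + 9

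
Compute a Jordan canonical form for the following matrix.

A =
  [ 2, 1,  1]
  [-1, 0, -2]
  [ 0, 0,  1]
J_3(1)

The characteristic polynomial is
  det(x·I − A) = x^3 - 3*x^2 + 3*x - 1 = (x - 1)^3

Eigenvalues and multiplicities (the geometric multiplicity of λ is n − rank(A − λI), which equals the number of Jordan blocks for λ):
  λ = 1: algebraic multiplicity = 3, geometric multiplicity = 1

Determining the block sizes for each eigenvalue:
  λ = 1: one block (gm = 1), so the single block has size am = 3 → block sizes [3]

Assembling the blocks gives a Jordan form
J =
  [1, 1, 0]
  [0, 1, 1]
  [0, 0, 1]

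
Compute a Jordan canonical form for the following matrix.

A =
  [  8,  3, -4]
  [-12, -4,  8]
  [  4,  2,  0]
J_1(0) ⊕ J_2(2)

The characteristic polynomial is
  det(x·I − A) = x^3 - 4*x^2 + 4*x = x*(x - 2)^2

Eigenvalues and multiplicities (the geometric multiplicity of λ is n − rank(A − λI), which equals the number of Jordan blocks for λ):
  λ = 0: algebraic multiplicity = 1, geometric multiplicity = 1
  λ = 2: algebraic multiplicity = 2, geometric multiplicity = 1

Determining the block sizes for each eigenvalue:
  λ = 0: one block (gm = 1), so the single block has size am = 1 → block sizes [1]
  λ = 2: one block (gm = 1), so the single block has size am = 2 → block sizes [2]

Assembling the blocks gives a Jordan form
J =
  [0, 0, 0]
  [0, 2, 1]
  [0, 0, 2]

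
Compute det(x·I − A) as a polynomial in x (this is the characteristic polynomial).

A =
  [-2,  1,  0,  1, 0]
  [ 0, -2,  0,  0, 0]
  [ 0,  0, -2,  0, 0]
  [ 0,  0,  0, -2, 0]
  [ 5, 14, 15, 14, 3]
x^5 + 5*x^4 - 40*x^2 - 80*x - 48

Expanding det(x·I − A) (e.g. by cofactor expansion or by noting that A is similar to its Jordan form J, which has the same characteristic polynomial as A) gives
  χ_A(x) = x^5 + 5*x^4 - 40*x^2 - 80*x - 48
which factors as (x - 3)*(x + 2)^4. The eigenvalues (with algebraic multiplicities) are λ = -2 with multiplicity 4, λ = 3 with multiplicity 1.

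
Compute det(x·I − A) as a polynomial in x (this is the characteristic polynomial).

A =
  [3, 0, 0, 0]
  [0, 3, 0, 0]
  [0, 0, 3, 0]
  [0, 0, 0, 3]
x^4 - 12*x^3 + 54*x^2 - 108*x + 81

Expanding det(x·I − A) (e.g. by cofactor expansion or by noting that A is similar to its Jordan form J, which has the same characteristic polynomial as A) gives
  χ_A(x) = x^4 - 12*x^3 + 54*x^2 - 108*x + 81
which factors as (x - 3)^4. The eigenvalues (with algebraic multiplicities) are λ = 3 with multiplicity 4.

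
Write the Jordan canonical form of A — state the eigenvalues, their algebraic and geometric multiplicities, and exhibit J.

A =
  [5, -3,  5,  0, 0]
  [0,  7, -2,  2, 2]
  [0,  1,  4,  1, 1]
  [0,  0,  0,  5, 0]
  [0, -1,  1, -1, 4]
J_3(5) ⊕ J_1(5) ⊕ J_1(5)

The characteristic polynomial is
  det(x·I − A) = x^5 - 25*x^4 + 250*x^3 - 1250*x^2 + 3125*x - 3125 = (x - 5)^5

Eigenvalues and multiplicities (the geometric multiplicity of λ is n − rank(A − λI), which equals the number of Jordan blocks for λ):
  λ = 5: algebraic multiplicity = 5, geometric multiplicity = 3

Determining the block sizes for each eigenvalue:
  λ = 5: with am = 5 and gm = 3, the partition is not yet determined (e.g. several partitions of 5 into 3 parts exist). Let N = A − (5)·I. Computing rank(N^1) = 2, rank(N^2) = 1, rank(N^3) = 0; the number of blocks of size ≥ j is rank(N^{j−1}) − rank(N^j), giving [3, 1, 1]. So we have 1 block(s) of size 3, 2 block(s) of size 1 → block sizes [3, 1, 1]

Assembling the blocks gives a Jordan form
J =
  [5, 1, 0, 0, 0]
  [0, 5, 1, 0, 0]
  [0, 0, 5, 0, 0]
  [0, 0, 0, 5, 0]
  [0, 0, 0, 0, 5]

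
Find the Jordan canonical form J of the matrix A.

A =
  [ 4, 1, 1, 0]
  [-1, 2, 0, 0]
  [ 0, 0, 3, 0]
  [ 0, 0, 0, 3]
J_3(3) ⊕ J_1(3)

The characteristic polynomial is
  det(x·I − A) = x^4 - 12*x^3 + 54*x^2 - 108*x + 81 = (x - 3)^4

Eigenvalues and multiplicities (the geometric multiplicity of λ is n − rank(A − λI), which equals the number of Jordan blocks for λ):
  λ = 3: algebraic multiplicity = 4, geometric multiplicity = 2

Determining the block sizes for each eigenvalue:
  λ = 3: with am = 4 and gm = 2, the partition is not yet determined (e.g. several partitions of 4 into 2 parts exist). Let N = A − (3)·I. Computing rank(N^1) = 2, rank(N^2) = 1, rank(N^3) = 0; the number of blocks of size ≥ j is rank(N^{j−1}) − rank(N^j), giving [2, 1, 1]. So we have 1 block(s) of size 3, 1 block(s) of size 1 → block sizes [3, 1]

Assembling the blocks gives a Jordan form
J =
  [3, 1, 0, 0]
  [0, 3, 1, 0]
  [0, 0, 3, 0]
  [0, 0, 0, 3]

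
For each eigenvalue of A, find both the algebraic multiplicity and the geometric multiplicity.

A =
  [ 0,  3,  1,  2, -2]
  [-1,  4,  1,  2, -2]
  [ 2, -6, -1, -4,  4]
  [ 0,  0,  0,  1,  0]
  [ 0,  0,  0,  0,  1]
λ = 1: alg = 5, geom = 4

Step 1 — factor the characteristic polynomial to read off the algebraic multiplicities:
  χ_A(x) = (x - 1)^5

Step 2 — compute geometric multiplicities via the rank-nullity identity g(λ) = n − rank(A − λI):
  rank(A − (1)·I) = 1, so dim ker(A − (1)·I) = n − 1 = 4

Summary:
  λ = 1: algebraic multiplicity = 5, geometric multiplicity = 4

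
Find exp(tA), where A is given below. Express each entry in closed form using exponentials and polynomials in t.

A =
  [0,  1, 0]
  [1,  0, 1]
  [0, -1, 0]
e^{tA} =
  [t^2/2 + 1, t, t^2/2]
  [t, 1, t]
  [-t^2/2, -t, 1 - t^2/2]

Strategy: write A = P · J · P⁻¹ where J is a Jordan canonical form, so e^{tA} = P · e^{tJ} · P⁻¹, and e^{tJ} can be computed block-by-block.

A has Jordan form
J =
  [0, 1, 0]
  [0, 0, 1]
  [0, 0, 0]
(up to reordering of blocks).

Per-block formulas:
  For a 3×3 Jordan block J_3(0): exp(t · J_3(0)) = e^(0t)·(I + t·N + (t^2/2)·N^2), where N is the 3×3 nilpotent shift.

After assembling e^{tJ} and conjugating by P, we get:

e^{tA} =
  [t^2/2 + 1, t, t^2/2]
  [t, 1, t]
  [-t^2/2, -t, 1 - t^2/2]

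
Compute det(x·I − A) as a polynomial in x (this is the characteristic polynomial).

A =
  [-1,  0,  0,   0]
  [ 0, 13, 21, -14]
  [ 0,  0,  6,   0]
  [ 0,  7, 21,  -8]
x^4 - 10*x^3 + 13*x^2 + 60*x + 36

Expanding det(x·I − A) (e.g. by cofactor expansion or by noting that A is similar to its Jordan form J, which has the same characteristic polynomial as A) gives
  χ_A(x) = x^4 - 10*x^3 + 13*x^2 + 60*x + 36
which factors as (x - 6)^2*(x + 1)^2. The eigenvalues (with algebraic multiplicities) are λ = -1 with multiplicity 2, λ = 6 with multiplicity 2.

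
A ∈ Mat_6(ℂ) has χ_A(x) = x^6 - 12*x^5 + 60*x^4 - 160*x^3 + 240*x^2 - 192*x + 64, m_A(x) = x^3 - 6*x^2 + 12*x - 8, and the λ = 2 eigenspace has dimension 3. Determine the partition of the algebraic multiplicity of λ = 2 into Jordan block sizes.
Block sizes for λ = 2: [3, 2, 1]

Step 1 — from the characteristic polynomial, algebraic multiplicity of λ = 2 is 6. From dim ker(A − (2)·I) = 3, there are exactly 3 Jordan blocks for λ = 2.
Step 2 — from the minimal polynomial, the factor (x − 2)^3 tells us the largest block for λ = 2 has size 3.
Step 3 — with total size 6, 3 blocks, and largest block 3, the block sizes (in nonincreasing order) are [3, 2, 1].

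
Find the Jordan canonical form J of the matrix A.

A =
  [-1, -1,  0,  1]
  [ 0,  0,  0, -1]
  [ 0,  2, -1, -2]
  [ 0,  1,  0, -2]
J_2(-1) ⊕ J_1(-1) ⊕ J_1(-1)

The characteristic polynomial is
  det(x·I − A) = x^4 + 4*x^3 + 6*x^2 + 4*x + 1 = (x + 1)^4

Eigenvalues and multiplicities (the geometric multiplicity of λ is n − rank(A − λI), which equals the number of Jordan blocks for λ):
  λ = -1: algebraic multiplicity = 4, geometric multiplicity = 3

Determining the block sizes for each eigenvalue:
  λ = -1: 3 blocks summing to 4 forces exactly one block of size 2 and the rest size 1 → block sizes [2, 1, 1]

Assembling the blocks gives a Jordan form
J =
  [-1,  1,  0,  0]
  [ 0, -1,  0,  0]
  [ 0,  0, -1,  0]
  [ 0,  0,  0, -1]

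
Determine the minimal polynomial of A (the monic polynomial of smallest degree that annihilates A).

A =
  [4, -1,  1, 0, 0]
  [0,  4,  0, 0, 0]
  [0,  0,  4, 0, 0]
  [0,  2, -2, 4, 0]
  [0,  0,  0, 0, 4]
x^2 - 8*x + 16

The characteristic polynomial is χ_A(x) = (x - 4)^5, so the eigenvalues are known. The minimal polynomial is
  m_A(x) = Π_λ (x − λ)^{k_λ}
where k_λ is the size of the *largest* Jordan block for λ (equivalently, the smallest k with (A − λI)^k v = 0 for every generalised eigenvector v of λ).

  λ = 4: largest Jordan block has size 2, contributing (x − 4)^2

So m_A(x) = (x - 4)^2 = x^2 - 8*x + 16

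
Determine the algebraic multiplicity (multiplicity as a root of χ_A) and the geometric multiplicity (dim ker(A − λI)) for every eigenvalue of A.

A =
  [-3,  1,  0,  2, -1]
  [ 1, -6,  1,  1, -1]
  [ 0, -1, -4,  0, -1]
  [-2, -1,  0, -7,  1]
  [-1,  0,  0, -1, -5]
λ = -5: alg = 5, geom = 2

Step 1 — factor the characteristic polynomial to read off the algebraic multiplicities:
  χ_A(x) = (x + 5)^5

Step 2 — compute geometric multiplicities via the rank-nullity identity g(λ) = n − rank(A − λI):
  rank(A − (-5)·I) = 3, so dim ker(A − (-5)·I) = n − 3 = 2

Summary:
  λ = -5: algebraic multiplicity = 5, geometric multiplicity = 2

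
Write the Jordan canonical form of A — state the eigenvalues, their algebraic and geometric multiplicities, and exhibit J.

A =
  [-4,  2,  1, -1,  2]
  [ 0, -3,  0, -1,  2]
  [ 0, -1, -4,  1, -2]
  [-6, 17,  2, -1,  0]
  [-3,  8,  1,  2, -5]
J_2(-4) ⊕ J_2(-4) ⊕ J_1(-1)

The characteristic polynomial is
  det(x·I − A) = x^5 + 17*x^4 + 112*x^3 + 352*x^2 + 512*x + 256 = (x + 1)*(x + 4)^4

Eigenvalues and multiplicities (the geometric multiplicity of λ is n − rank(A − λI), which equals the number of Jordan blocks for λ):
  λ = -4: algebraic multiplicity = 4, geometric multiplicity = 2
  λ = -1: algebraic multiplicity = 1, geometric multiplicity = 1

Determining the block sizes for each eigenvalue:
  λ = -4: with am = 4 and gm = 2, the partition is not yet determined (e.g. several partitions of 4 into 2 parts exist). Let N = A − (-4)·I. Computing rank(N^1) = 3, rank(N^2) = 1; the number of blocks of size ≥ j is rank(N^{j−1}) − rank(N^j), giving [2, 2]. So we have 2 block(s) of size 2 → block sizes [2, 2]
  λ = -1: one block (gm = 1), so the single block has size am = 1 → block sizes [1]

Assembling the blocks gives a Jordan form
J =
  [-4,  1,  0,  0,  0]
  [ 0, -4,  0,  0,  0]
  [ 0,  0, -4,  1,  0]
  [ 0,  0,  0, -4,  0]
  [ 0,  0,  0,  0, -1]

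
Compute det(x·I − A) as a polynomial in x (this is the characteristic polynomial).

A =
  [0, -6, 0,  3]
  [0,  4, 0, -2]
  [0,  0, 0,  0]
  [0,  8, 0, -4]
x^4

Expanding det(x·I − A) (e.g. by cofactor expansion or by noting that A is similar to its Jordan form J, which has the same characteristic polynomial as A) gives
  χ_A(x) = x^4
which factors as x^4. The eigenvalues (with algebraic multiplicities) are λ = 0 with multiplicity 4.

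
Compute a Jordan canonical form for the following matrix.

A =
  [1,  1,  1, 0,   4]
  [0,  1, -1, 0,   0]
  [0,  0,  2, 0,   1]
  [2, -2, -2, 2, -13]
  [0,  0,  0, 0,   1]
J_3(1) ⊕ J_1(2) ⊕ J_1(2)

The characteristic polynomial is
  det(x·I − A) = x^5 - 7*x^4 + 19*x^3 - 25*x^2 + 16*x - 4 = (x - 2)^2*(x - 1)^3

Eigenvalues and multiplicities (the geometric multiplicity of λ is n − rank(A − λI), which equals the number of Jordan blocks for λ):
  λ = 1: algebraic multiplicity = 3, geometric multiplicity = 1
  λ = 2: algebraic multiplicity = 2, geometric multiplicity = 2

Determining the block sizes for each eigenvalue:
  λ = 1: one block (gm = 1), so the single block has size am = 3 → block sizes [3]
  λ = 2: gm = am = 2, so every block has size 1 → block sizes [1, 1]

Assembling the blocks gives a Jordan form
J =
  [1, 1, 0, 0, 0]
  [0, 1, 1, 0, 0]
  [0, 0, 1, 0, 0]
  [0, 0, 0, 2, 0]
  [0, 0, 0, 0, 2]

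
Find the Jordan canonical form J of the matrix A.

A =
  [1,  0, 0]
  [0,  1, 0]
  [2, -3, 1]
J_2(1) ⊕ J_1(1)

The characteristic polynomial is
  det(x·I − A) = x^3 - 3*x^2 + 3*x - 1 = (x - 1)^3

Eigenvalues and multiplicities (the geometric multiplicity of λ is n − rank(A − λI), which equals the number of Jordan blocks for λ):
  λ = 1: algebraic multiplicity = 3, geometric multiplicity = 2

Determining the block sizes for each eigenvalue:
  λ = 1: 2 blocks summing to 3 forces exactly one block of size 2 and the rest size 1 → block sizes [2, 1]

Assembling the blocks gives a Jordan form
J =
  [1, 1, 0]
  [0, 1, 0]
  [0, 0, 1]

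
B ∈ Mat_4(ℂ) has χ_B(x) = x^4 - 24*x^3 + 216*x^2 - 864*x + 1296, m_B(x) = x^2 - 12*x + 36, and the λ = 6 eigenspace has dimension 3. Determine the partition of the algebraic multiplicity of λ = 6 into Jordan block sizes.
Block sizes for λ = 6: [2, 1, 1]

Step 1 — from the characteristic polynomial, algebraic multiplicity of λ = 6 is 4. From dim ker(B − (6)·I) = 3, there are exactly 3 Jordan blocks for λ = 6.
Step 2 — from the minimal polynomial, the factor (x − 6)^2 tells us the largest block for λ = 6 has size 2.
Step 3 — with total size 4, 3 blocks, and largest block 2, the block sizes (in nonincreasing order) are [2, 1, 1].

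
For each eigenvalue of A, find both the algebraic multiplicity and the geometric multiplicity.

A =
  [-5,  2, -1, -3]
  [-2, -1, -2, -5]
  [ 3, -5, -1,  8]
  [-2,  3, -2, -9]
λ = -4: alg = 4, geom = 2

Step 1 — factor the characteristic polynomial to read off the algebraic multiplicities:
  χ_A(x) = (x + 4)^4

Step 2 — compute geometric multiplicities via the rank-nullity identity g(λ) = n − rank(A − λI):
  rank(A − (-4)·I) = 2, so dim ker(A − (-4)·I) = n − 2 = 2

Summary:
  λ = -4: algebraic multiplicity = 4, geometric multiplicity = 2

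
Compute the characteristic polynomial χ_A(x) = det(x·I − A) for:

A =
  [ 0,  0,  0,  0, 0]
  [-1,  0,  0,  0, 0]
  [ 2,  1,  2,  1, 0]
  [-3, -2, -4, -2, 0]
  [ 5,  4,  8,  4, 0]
x^5

Expanding det(x·I − A) (e.g. by cofactor expansion or by noting that A is similar to its Jordan form J, which has the same characteristic polynomial as A) gives
  χ_A(x) = x^5
which factors as x^5. The eigenvalues (with algebraic multiplicities) are λ = 0 with multiplicity 5.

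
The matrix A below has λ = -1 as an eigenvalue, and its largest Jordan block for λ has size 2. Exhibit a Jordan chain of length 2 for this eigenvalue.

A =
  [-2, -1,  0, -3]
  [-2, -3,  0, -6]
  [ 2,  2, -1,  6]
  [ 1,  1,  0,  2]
A Jordan chain for λ = -1 of length 2:
v_1 = (-1, -2, 2, 1)ᵀ
v_2 = (1, 0, 0, 0)ᵀ

Let N = A − (-1)·I. We want v_2 with N^2 v_2 = 0 but N^1 v_2 ≠ 0; then v_{j-1} := N · v_j for j = 2, …, 2.

Pick v_2 = (1, 0, 0, 0)ᵀ.
Then v_1 = N · v_2 = (-1, -2, 2, 1)ᵀ.

Sanity check: (A − (-1)·I) v_1 = (0, 0, 0, 0)ᵀ = 0. ✓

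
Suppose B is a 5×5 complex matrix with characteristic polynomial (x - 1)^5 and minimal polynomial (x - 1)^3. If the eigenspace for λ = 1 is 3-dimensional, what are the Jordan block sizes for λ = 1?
Block sizes for λ = 1: [3, 1, 1]

Step 1 — from the characteristic polynomial, algebraic multiplicity of λ = 1 is 5. From dim ker(B − (1)·I) = 3, there are exactly 3 Jordan blocks for λ = 1.
Step 2 — from the minimal polynomial, the factor (x − 1)^3 tells us the largest block for λ = 1 has size 3.
Step 3 — with total size 5, 3 blocks, and largest block 3, the block sizes (in nonincreasing order) are [3, 1, 1].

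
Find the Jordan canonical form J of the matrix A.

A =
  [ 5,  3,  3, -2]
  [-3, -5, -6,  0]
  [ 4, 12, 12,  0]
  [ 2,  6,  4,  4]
J_3(4) ⊕ J_1(4)

The characteristic polynomial is
  det(x·I − A) = x^4 - 16*x^3 + 96*x^2 - 256*x + 256 = (x - 4)^4

Eigenvalues and multiplicities (the geometric multiplicity of λ is n − rank(A − λI), which equals the number of Jordan blocks for λ):
  λ = 4: algebraic multiplicity = 4, geometric multiplicity = 2

Determining the block sizes for each eigenvalue:
  λ = 4: with am = 4 and gm = 2, the partition is not yet determined (e.g. several partitions of 4 into 2 parts exist). Let N = A − (4)·I. Computing rank(N^1) = 2, rank(N^2) = 1, rank(N^3) = 0; the number of blocks of size ≥ j is rank(N^{j−1}) − rank(N^j), giving [2, 1, 1]. So we have 1 block(s) of size 3, 1 block(s) of size 1 → block sizes [3, 1]

Assembling the blocks gives a Jordan form
J =
  [4, 1, 0, 0]
  [0, 4, 1, 0]
  [0, 0, 4, 0]
  [0, 0, 0, 4]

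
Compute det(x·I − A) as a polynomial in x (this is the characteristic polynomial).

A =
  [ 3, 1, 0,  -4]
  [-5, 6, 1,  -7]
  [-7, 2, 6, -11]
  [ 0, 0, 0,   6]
x^4 - 21*x^3 + 165*x^2 - 575*x + 750

Expanding det(x·I − A) (e.g. by cofactor expansion or by noting that A is similar to its Jordan form J, which has the same characteristic polynomial as A) gives
  χ_A(x) = x^4 - 21*x^3 + 165*x^2 - 575*x + 750
which factors as (x - 6)*(x - 5)^3. The eigenvalues (with algebraic multiplicities) are λ = 5 with multiplicity 3, λ = 6 with multiplicity 1.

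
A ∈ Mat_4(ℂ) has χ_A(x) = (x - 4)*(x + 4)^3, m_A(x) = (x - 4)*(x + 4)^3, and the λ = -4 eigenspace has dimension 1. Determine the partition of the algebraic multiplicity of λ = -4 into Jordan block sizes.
Block sizes for λ = -4: [3]

Step 1 — from the characteristic polynomial, algebraic multiplicity of λ = -4 is 3. From dim ker(A − (-4)·I) = 1, there are exactly 1 Jordan blocks for λ = -4.
Step 2 — from the minimal polynomial, the factor (x + 4)^3 tells us the largest block for λ = -4 has size 3.
Step 3 — with total size 3, 1 blocks, and largest block 3, the block sizes (in nonincreasing order) are [3].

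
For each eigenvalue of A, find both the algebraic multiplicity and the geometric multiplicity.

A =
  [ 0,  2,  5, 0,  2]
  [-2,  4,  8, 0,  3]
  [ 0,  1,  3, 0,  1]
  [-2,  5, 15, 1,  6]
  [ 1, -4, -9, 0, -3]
λ = 1: alg = 5, geom = 2

Step 1 — factor the characteristic polynomial to read off the algebraic multiplicities:
  χ_A(x) = (x - 1)^5

Step 2 — compute geometric multiplicities via the rank-nullity identity g(λ) = n − rank(A − λI):
  rank(A − (1)·I) = 3, so dim ker(A − (1)·I) = n − 3 = 2

Summary:
  λ = 1: algebraic multiplicity = 5, geometric multiplicity = 2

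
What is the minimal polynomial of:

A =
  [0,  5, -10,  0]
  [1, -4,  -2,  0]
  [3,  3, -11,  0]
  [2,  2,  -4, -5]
x^2 + 10*x + 25

The characteristic polynomial is χ_A(x) = (x + 5)^4, so the eigenvalues are known. The minimal polynomial is
  m_A(x) = Π_λ (x − λ)^{k_λ}
where k_λ is the size of the *largest* Jordan block for λ (equivalently, the smallest k with (A − λI)^k v = 0 for every generalised eigenvector v of λ).

  λ = -5: largest Jordan block has size 2, contributing (x + 5)^2

So m_A(x) = (x + 5)^2 = x^2 + 10*x + 25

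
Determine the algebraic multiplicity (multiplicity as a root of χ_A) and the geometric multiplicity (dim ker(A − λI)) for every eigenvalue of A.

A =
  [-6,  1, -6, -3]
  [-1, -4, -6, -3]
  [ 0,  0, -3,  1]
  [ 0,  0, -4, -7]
λ = -5: alg = 4, geom = 2

Step 1 — factor the characteristic polynomial to read off the algebraic multiplicities:
  χ_A(x) = (x + 5)^4

Step 2 — compute geometric multiplicities via the rank-nullity identity g(λ) = n − rank(A − λI):
  rank(A − (-5)·I) = 2, so dim ker(A − (-5)·I) = n − 2 = 2

Summary:
  λ = -5: algebraic multiplicity = 4, geometric multiplicity = 2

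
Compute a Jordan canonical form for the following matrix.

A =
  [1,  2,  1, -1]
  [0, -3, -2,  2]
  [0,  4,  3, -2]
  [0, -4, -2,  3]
J_2(1) ⊕ J_1(1) ⊕ J_1(1)

The characteristic polynomial is
  det(x·I − A) = x^4 - 4*x^3 + 6*x^2 - 4*x + 1 = (x - 1)^4

Eigenvalues and multiplicities (the geometric multiplicity of λ is n − rank(A − λI), which equals the number of Jordan blocks for λ):
  λ = 1: algebraic multiplicity = 4, geometric multiplicity = 3

Determining the block sizes for each eigenvalue:
  λ = 1: 3 blocks summing to 4 forces exactly one block of size 2 and the rest size 1 → block sizes [2, 1, 1]

Assembling the blocks gives a Jordan form
J =
  [1, 1, 0, 0]
  [0, 1, 0, 0]
  [0, 0, 1, 0]
  [0, 0, 0, 1]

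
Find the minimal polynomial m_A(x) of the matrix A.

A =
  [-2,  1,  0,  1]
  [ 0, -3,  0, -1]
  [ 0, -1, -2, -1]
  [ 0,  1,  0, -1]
x^2 + 4*x + 4

The characteristic polynomial is χ_A(x) = (x + 2)^4, so the eigenvalues are known. The minimal polynomial is
  m_A(x) = Π_λ (x − λ)^{k_λ}
where k_λ is the size of the *largest* Jordan block for λ (equivalently, the smallest k with (A − λI)^k v = 0 for every generalised eigenvector v of λ).

  λ = -2: largest Jordan block has size 2, contributing (x + 2)^2

So m_A(x) = (x + 2)^2 = x^2 + 4*x + 4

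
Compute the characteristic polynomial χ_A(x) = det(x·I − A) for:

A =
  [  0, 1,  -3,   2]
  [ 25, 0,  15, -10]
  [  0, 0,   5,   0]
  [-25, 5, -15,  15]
x^4 - 20*x^3 + 150*x^2 - 500*x + 625

Expanding det(x·I − A) (e.g. by cofactor expansion or by noting that A is similar to its Jordan form J, which has the same characteristic polynomial as A) gives
  χ_A(x) = x^4 - 20*x^3 + 150*x^2 - 500*x + 625
which factors as (x - 5)^4. The eigenvalues (with algebraic multiplicities) are λ = 5 with multiplicity 4.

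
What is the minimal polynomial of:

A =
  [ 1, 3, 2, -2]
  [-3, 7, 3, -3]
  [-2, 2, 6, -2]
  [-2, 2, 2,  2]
x^3 - 12*x^2 + 48*x - 64

The characteristic polynomial is χ_A(x) = (x - 4)^4, so the eigenvalues are known. The minimal polynomial is
  m_A(x) = Π_λ (x − λ)^{k_λ}
where k_λ is the size of the *largest* Jordan block for λ (equivalently, the smallest k with (A − λI)^k v = 0 for every generalised eigenvector v of λ).

  λ = 4: largest Jordan block has size 3, contributing (x − 4)^3

So m_A(x) = (x - 4)^3 = x^3 - 12*x^2 + 48*x - 64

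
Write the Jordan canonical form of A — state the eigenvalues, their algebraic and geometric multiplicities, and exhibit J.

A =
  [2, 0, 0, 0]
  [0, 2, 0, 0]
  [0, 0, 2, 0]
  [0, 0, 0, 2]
J_1(2) ⊕ J_1(2) ⊕ J_1(2) ⊕ J_1(2)

The characteristic polynomial is
  det(x·I − A) = x^4 - 8*x^3 + 24*x^2 - 32*x + 16 = (x - 2)^4

Eigenvalues and multiplicities (the geometric multiplicity of λ is n − rank(A − λI), which equals the number of Jordan blocks for λ):
  λ = 2: algebraic multiplicity = 4, geometric multiplicity = 4

Determining the block sizes for each eigenvalue:
  λ = 2: gm = am = 4, so every block has size 1 → block sizes [1, 1, 1, 1]

Assembling the blocks gives a Jordan form
J =
  [2, 0, 0, 0]
  [0, 2, 0, 0]
  [0, 0, 2, 0]
  [0, 0, 0, 2]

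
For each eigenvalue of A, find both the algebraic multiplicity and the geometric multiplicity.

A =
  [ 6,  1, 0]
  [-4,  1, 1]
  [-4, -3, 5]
λ = 4: alg = 3, geom = 1

Step 1 — factor the characteristic polynomial to read off the algebraic multiplicities:
  χ_A(x) = (x - 4)^3

Step 2 — compute geometric multiplicities via the rank-nullity identity g(λ) = n − rank(A − λI):
  rank(A − (4)·I) = 2, so dim ker(A − (4)·I) = n − 2 = 1

Summary:
  λ = 4: algebraic multiplicity = 3, geometric multiplicity = 1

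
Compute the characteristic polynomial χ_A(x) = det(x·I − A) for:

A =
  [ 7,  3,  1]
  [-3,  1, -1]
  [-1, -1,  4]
x^3 - 12*x^2 + 48*x - 64

Expanding det(x·I − A) (e.g. by cofactor expansion or by noting that A is similar to its Jordan form J, which has the same characteristic polynomial as A) gives
  χ_A(x) = x^3 - 12*x^2 + 48*x - 64
which factors as (x - 4)^3. The eigenvalues (with algebraic multiplicities) are λ = 4 with multiplicity 3.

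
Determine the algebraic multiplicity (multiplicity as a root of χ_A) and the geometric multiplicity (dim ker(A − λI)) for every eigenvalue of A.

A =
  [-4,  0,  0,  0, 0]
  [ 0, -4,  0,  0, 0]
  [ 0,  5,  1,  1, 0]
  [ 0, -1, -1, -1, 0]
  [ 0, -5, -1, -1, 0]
λ = -4: alg = 2, geom = 2; λ = 0: alg = 3, geom = 2

Step 1 — factor the characteristic polynomial to read off the algebraic multiplicities:
  χ_A(x) = x^3*(x + 4)^2

Step 2 — compute geometric multiplicities via the rank-nullity identity g(λ) = n − rank(A − λI):
  rank(A − (-4)·I) = 3, so dim ker(A − (-4)·I) = n − 3 = 2
  rank(A − (0)·I) = 3, so dim ker(A − (0)·I) = n − 3 = 2

Summary:
  λ = -4: algebraic multiplicity = 2, geometric multiplicity = 2
  λ = 0: algebraic multiplicity = 3, geometric multiplicity = 2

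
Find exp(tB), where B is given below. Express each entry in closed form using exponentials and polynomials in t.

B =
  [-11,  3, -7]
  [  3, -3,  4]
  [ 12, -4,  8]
e^{tB} =
  [3*t^2*exp(-2*t) - 9*t*exp(-2*t) + exp(-2*t), -t^2*exp(-2*t) + 3*t*exp(-2*t), 5*t^2*exp(-2*t)/2 - 7*t*exp(-2*t)]
  [9*t^2*exp(-2*t) + 3*t*exp(-2*t), -3*t^2*exp(-2*t) - t*exp(-2*t) + exp(-2*t), 15*t^2*exp(-2*t)/2 + 4*t*exp(-2*t)]
  [12*t*exp(-2*t), -4*t*exp(-2*t), 10*t*exp(-2*t) + exp(-2*t)]

Strategy: write B = P · J · P⁻¹ where J is a Jordan canonical form, so e^{tB} = P · e^{tJ} · P⁻¹, and e^{tJ} can be computed block-by-block.

B has Jordan form
J =
  [-2,  1,  0]
  [ 0, -2,  1]
  [ 0,  0, -2]
(up to reordering of blocks).

Per-block formulas:
  For a 3×3 Jordan block J_3(-2): exp(t · J_3(-2)) = e^(-2t)·(I + t·N + (t^2/2)·N^2), where N is the 3×3 nilpotent shift.

After assembling e^{tJ} and conjugating by P, we get:

e^{tB} =
  [3*t^2*exp(-2*t) - 9*t*exp(-2*t) + exp(-2*t), -t^2*exp(-2*t) + 3*t*exp(-2*t), 5*t^2*exp(-2*t)/2 - 7*t*exp(-2*t)]
  [9*t^2*exp(-2*t) + 3*t*exp(-2*t), -3*t^2*exp(-2*t) - t*exp(-2*t) + exp(-2*t), 15*t^2*exp(-2*t)/2 + 4*t*exp(-2*t)]
  [12*t*exp(-2*t), -4*t*exp(-2*t), 10*t*exp(-2*t) + exp(-2*t)]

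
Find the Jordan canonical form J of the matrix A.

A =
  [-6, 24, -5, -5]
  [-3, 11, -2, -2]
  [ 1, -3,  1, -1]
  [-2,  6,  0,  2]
J_3(2) ⊕ J_1(2)

The characteristic polynomial is
  det(x·I − A) = x^4 - 8*x^3 + 24*x^2 - 32*x + 16 = (x - 2)^4

Eigenvalues and multiplicities (the geometric multiplicity of λ is n − rank(A − λI), which equals the number of Jordan blocks for λ):
  λ = 2: algebraic multiplicity = 4, geometric multiplicity = 2

Determining the block sizes for each eigenvalue:
  λ = 2: with am = 4 and gm = 2, the partition is not yet determined (e.g. several partitions of 4 into 2 parts exist). Let N = A − (2)·I. Computing rank(N^1) = 2, rank(N^2) = 1, rank(N^3) = 0; the number of blocks of size ≥ j is rank(N^{j−1}) − rank(N^j), giving [2, 1, 1]. So we have 1 block(s) of size 3, 1 block(s) of size 1 → block sizes [3, 1]

Assembling the blocks gives a Jordan form
J =
  [2, 1, 0, 0]
  [0, 2, 1, 0]
  [0, 0, 2, 0]
  [0, 0, 0, 2]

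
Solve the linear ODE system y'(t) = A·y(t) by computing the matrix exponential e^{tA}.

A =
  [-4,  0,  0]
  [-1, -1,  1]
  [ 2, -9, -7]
e^{tA} =
  [exp(-4*t), 0, 0]
  [-t^2*exp(-4*t)/2 - t*exp(-4*t), 3*t*exp(-4*t) + exp(-4*t), t*exp(-4*t)]
  [3*t^2*exp(-4*t)/2 + 2*t*exp(-4*t), -9*t*exp(-4*t), -3*t*exp(-4*t) + exp(-4*t)]

Strategy: write A = P · J · P⁻¹ where J is a Jordan canonical form, so e^{tA} = P · e^{tJ} · P⁻¹, and e^{tJ} can be computed block-by-block.

A has Jordan form
J =
  [-4,  1,  0]
  [ 0, -4,  1]
  [ 0,  0, -4]
(up to reordering of blocks).

Per-block formulas:
  For a 3×3 Jordan block J_3(-4): exp(t · J_3(-4)) = e^(-4t)·(I + t·N + (t^2/2)·N^2), where N is the 3×3 nilpotent shift.

After assembling e^{tJ} and conjugating by P, we get:

e^{tA} =
  [exp(-4*t), 0, 0]
  [-t^2*exp(-4*t)/2 - t*exp(-4*t), 3*t*exp(-4*t) + exp(-4*t), t*exp(-4*t)]
  [3*t^2*exp(-4*t)/2 + 2*t*exp(-4*t), -9*t*exp(-4*t), -3*t*exp(-4*t) + exp(-4*t)]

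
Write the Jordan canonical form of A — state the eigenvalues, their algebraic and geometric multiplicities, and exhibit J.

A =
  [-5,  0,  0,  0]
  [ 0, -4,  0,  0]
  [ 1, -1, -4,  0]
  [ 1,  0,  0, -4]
J_1(-5) ⊕ J_2(-4) ⊕ J_1(-4)

The characteristic polynomial is
  det(x·I − A) = x^4 + 17*x^3 + 108*x^2 + 304*x + 320 = (x + 4)^3*(x + 5)

Eigenvalues and multiplicities (the geometric multiplicity of λ is n − rank(A − λI), which equals the number of Jordan blocks for λ):
  λ = -5: algebraic multiplicity = 1, geometric multiplicity = 1
  λ = -4: algebraic multiplicity = 3, geometric multiplicity = 2

Determining the block sizes for each eigenvalue:
  λ = -5: one block (gm = 1), so the single block has size am = 1 → block sizes [1]
  λ = -4: 2 blocks summing to 3 forces exactly one block of size 2 and the rest size 1 → block sizes [2, 1]

Assembling the blocks gives a Jordan form
J =
  [-5,  0,  0,  0]
  [ 0, -4,  1,  0]
  [ 0,  0, -4,  0]
  [ 0,  0,  0, -4]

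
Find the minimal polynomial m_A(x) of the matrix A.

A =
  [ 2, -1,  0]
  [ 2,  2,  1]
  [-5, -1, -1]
x^3 - 3*x^2 + 3*x - 1

The characteristic polynomial is χ_A(x) = (x - 1)^3, so the eigenvalues are known. The minimal polynomial is
  m_A(x) = Π_λ (x − λ)^{k_λ}
where k_λ is the size of the *largest* Jordan block for λ (equivalently, the smallest k with (A − λI)^k v = 0 for every generalised eigenvector v of λ).

  λ = 1: largest Jordan block has size 3, contributing (x − 1)^3

So m_A(x) = (x - 1)^3 = x^3 - 3*x^2 + 3*x - 1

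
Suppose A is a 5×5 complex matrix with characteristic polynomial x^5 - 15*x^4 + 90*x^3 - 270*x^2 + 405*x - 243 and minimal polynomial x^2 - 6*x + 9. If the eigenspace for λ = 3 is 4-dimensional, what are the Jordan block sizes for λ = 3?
Block sizes for λ = 3: [2, 1, 1, 1]

Step 1 — from the characteristic polynomial, algebraic multiplicity of λ = 3 is 5. From dim ker(A − (3)·I) = 4, there are exactly 4 Jordan blocks for λ = 3.
Step 2 — from the minimal polynomial, the factor (x − 3)^2 tells us the largest block for λ = 3 has size 2.
Step 3 — with total size 5, 4 blocks, and largest block 2, the block sizes (in nonincreasing order) are [2, 1, 1, 1].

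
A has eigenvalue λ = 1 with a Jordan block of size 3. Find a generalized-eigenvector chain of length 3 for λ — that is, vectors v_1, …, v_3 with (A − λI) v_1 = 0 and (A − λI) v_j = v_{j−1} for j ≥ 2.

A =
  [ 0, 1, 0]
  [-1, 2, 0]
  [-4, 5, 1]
A Jordan chain for λ = 1 of length 3:
v_1 = (0, 0, -1)ᵀ
v_2 = (-1, -1, -4)ᵀ
v_3 = (1, 0, 0)ᵀ

Let N = A − (1)·I. We want v_3 with N^3 v_3 = 0 but N^2 v_3 ≠ 0; then v_{j-1} := N · v_j for j = 3, …, 2.

Pick v_3 = (1, 0, 0)ᵀ.
Then v_2 = N · v_3 = (-1, -1, -4)ᵀ.
Then v_1 = N · v_2 = (0, 0, -1)ᵀ.

Sanity check: (A − (1)·I) v_1 = (0, 0, 0)ᵀ = 0. ✓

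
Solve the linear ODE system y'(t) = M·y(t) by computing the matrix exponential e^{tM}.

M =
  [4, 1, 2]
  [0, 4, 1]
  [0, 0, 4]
e^{tM} =
  [exp(4*t), t*exp(4*t), t^2*exp(4*t)/2 + 2*t*exp(4*t)]
  [0, exp(4*t), t*exp(4*t)]
  [0, 0, exp(4*t)]

Strategy: write M = P · J · P⁻¹ where J is a Jordan canonical form, so e^{tM} = P · e^{tJ} · P⁻¹, and e^{tJ} can be computed block-by-block.

M has Jordan form
J =
  [4, 1, 0]
  [0, 4, 1]
  [0, 0, 4]
(up to reordering of blocks).

Per-block formulas:
  For a 3×3 Jordan block J_3(4): exp(t · J_3(4)) = e^(4t)·(I + t·N + (t^2/2)·N^2), where N is the 3×3 nilpotent shift.

After assembling e^{tJ} and conjugating by P, we get:

e^{tM} =
  [exp(4*t), t*exp(4*t), t^2*exp(4*t)/2 + 2*t*exp(4*t)]
  [0, exp(4*t), t*exp(4*t)]
  [0, 0, exp(4*t)]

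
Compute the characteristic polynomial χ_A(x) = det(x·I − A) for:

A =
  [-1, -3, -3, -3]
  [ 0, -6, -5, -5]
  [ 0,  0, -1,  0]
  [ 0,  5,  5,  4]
x^4 + 4*x^3 + 6*x^2 + 4*x + 1

Expanding det(x·I − A) (e.g. by cofactor expansion or by noting that A is similar to its Jordan form J, which has the same characteristic polynomial as A) gives
  χ_A(x) = x^4 + 4*x^3 + 6*x^2 + 4*x + 1
which factors as (x + 1)^4. The eigenvalues (with algebraic multiplicities) are λ = -1 with multiplicity 4.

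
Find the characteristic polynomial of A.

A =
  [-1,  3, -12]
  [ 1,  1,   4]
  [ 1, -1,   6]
x^3 - 6*x^2 + 12*x - 8

Expanding det(x·I − A) (e.g. by cofactor expansion or by noting that A is similar to its Jordan form J, which has the same characteristic polynomial as A) gives
  χ_A(x) = x^3 - 6*x^2 + 12*x - 8
which factors as (x - 2)^3. The eigenvalues (with algebraic multiplicities) are λ = 2 with multiplicity 3.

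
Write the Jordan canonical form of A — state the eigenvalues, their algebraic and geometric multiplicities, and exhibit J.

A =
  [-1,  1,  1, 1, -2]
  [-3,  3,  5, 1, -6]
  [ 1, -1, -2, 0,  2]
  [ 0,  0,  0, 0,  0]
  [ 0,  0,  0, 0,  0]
J_3(0) ⊕ J_1(0) ⊕ J_1(0)

The characteristic polynomial is
  det(x·I − A) = x^5

Eigenvalues and multiplicities (the geometric multiplicity of λ is n − rank(A − λI), which equals the number of Jordan blocks for λ):
  λ = 0: algebraic multiplicity = 5, geometric multiplicity = 3

Determining the block sizes for each eigenvalue:
  λ = 0: with am = 5 and gm = 3, the partition is not yet determined (e.g. several partitions of 5 into 3 parts exist). Let N = A − (0)·I. Computing rank(N^1) = 2, rank(N^2) = 1, rank(N^3) = 0; the number of blocks of size ≥ j is rank(N^{j−1}) − rank(N^j), giving [3, 1, 1]. So we have 1 block(s) of size 3, 2 block(s) of size 1 → block sizes [3, 1, 1]

Assembling the blocks gives a Jordan form
J =
  [0, 1, 0, 0, 0]
  [0, 0, 1, 0, 0]
  [0, 0, 0, 0, 0]
  [0, 0, 0, 0, 0]
  [0, 0, 0, 0, 0]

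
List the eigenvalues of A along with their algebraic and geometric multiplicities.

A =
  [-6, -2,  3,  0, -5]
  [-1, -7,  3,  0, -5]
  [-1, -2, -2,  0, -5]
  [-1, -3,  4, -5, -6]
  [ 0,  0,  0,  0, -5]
λ = -5: alg = 5, geom = 3

Step 1 — factor the characteristic polynomial to read off the algebraic multiplicities:
  χ_A(x) = (x + 5)^5

Step 2 — compute geometric multiplicities via the rank-nullity identity g(λ) = n − rank(A − λI):
  rank(A − (-5)·I) = 2, so dim ker(A − (-5)·I) = n − 2 = 3

Summary:
  λ = -5: algebraic multiplicity = 5, geometric multiplicity = 3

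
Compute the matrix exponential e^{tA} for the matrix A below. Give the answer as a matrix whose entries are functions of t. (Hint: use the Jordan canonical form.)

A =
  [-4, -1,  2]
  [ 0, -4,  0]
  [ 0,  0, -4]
e^{tA} =
  [exp(-4*t), -t*exp(-4*t), 2*t*exp(-4*t)]
  [0, exp(-4*t), 0]
  [0, 0, exp(-4*t)]

Strategy: write A = P · J · P⁻¹ where J is a Jordan canonical form, so e^{tA} = P · e^{tJ} · P⁻¹, and e^{tJ} can be computed block-by-block.

A has Jordan form
J =
  [-4,  1,  0]
  [ 0, -4,  0]
  [ 0,  0, -4]
(up to reordering of blocks).

Per-block formulas:
  For a 2×2 Jordan block J_2(-4): exp(t · J_2(-4)) = e^(-4t)·(I + t·N), where N is the 2×2 nilpotent shift.
  For a 1×1 block at λ = -4: exp(t · [-4]) = [e^(-4t)].

After assembling e^{tJ} and conjugating by P, we get:

e^{tA} =
  [exp(-4*t), -t*exp(-4*t), 2*t*exp(-4*t)]
  [0, exp(-4*t), 0]
  [0, 0, exp(-4*t)]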